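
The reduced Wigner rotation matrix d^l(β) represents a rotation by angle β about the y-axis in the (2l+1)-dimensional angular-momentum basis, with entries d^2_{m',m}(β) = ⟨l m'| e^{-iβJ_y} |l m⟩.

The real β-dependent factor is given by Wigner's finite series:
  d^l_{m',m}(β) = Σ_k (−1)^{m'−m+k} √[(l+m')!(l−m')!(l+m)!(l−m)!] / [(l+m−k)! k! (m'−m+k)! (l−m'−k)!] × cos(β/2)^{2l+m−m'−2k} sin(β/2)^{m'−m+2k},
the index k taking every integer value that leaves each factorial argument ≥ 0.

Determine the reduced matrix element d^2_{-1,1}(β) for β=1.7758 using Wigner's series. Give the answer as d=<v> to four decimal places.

d^2_{-1,1}(β=1.7758) via Wigner's sum:
c=cos(1.7758/2)=0.631042, s=sin(1.7758/2)=0.775748; N=√[1·6·6·1]=6.000000
k∈{2,3} keeps every argument non-negative
  k=2: (−1)^0·6.0000/(2)·0.6310^2·0.7757^2 = +0.718919
  k=3: (−1)^1·6.0000/(6)·0.6310^0·0.7757^4 = -0.362146
d^2_{-1,1}(1.7758) = +0.718919 -0.362146 = +0.356774

d=0.3568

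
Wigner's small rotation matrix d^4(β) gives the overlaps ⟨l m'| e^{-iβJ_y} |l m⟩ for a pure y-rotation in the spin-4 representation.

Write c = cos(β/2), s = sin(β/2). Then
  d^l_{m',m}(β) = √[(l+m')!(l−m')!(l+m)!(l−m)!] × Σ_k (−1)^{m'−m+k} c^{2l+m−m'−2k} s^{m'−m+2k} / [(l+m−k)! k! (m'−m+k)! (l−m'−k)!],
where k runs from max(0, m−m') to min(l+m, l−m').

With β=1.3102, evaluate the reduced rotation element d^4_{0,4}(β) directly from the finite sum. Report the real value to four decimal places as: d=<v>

d=0.4558

d^4_{0,4}(β=1.3102) via Wigner's sum:
Half-angle: c=0.792987, s=0.609239. N=√(24·24·40320·1)=4819.161753
k∈{4} keeps every argument non-negative
  k=4: (−1)^0·4819.1618/(576)·0.7930^4·0.6092^4 = +0.455788
d^4_{0,4}(1.3102) = +0.455788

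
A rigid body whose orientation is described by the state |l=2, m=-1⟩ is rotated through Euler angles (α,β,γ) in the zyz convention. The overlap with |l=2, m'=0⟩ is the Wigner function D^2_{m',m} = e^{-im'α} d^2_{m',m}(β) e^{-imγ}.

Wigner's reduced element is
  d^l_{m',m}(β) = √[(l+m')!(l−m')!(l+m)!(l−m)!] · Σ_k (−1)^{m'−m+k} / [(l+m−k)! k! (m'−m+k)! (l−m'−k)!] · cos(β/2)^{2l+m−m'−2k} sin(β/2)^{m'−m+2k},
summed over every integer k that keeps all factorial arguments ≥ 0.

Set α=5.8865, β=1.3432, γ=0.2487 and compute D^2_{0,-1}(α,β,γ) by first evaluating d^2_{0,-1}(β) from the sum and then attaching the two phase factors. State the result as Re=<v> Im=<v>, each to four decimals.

Re=-0.2609 Im=-0.0663

First d^2_{0,-1}(β=1.3432), then the phase factors e^{-i(0)α} and e^{-i(-1)γ}:
With c≡cos(β/2)=0.782827 and s≡sin(β/2)=0.622239, N=[2·2·1·6]^{1/2}=4.898979
k: max(0,(-1)−(0))=0 … min(2+(-1),2−(0))=1
  k=0: (−1)^1·4.8990/(2)·0.7828^3·0.6222^1 = -0.731191
  k=1: (−1)^2·4.8990/(2)·0.7828^1·0.6222^3 = +0.461970
d^2_{0,-1}(1.3432) = -0.731191 +0.461970 = -0.269221
D = (+1.000000+0.000000i)·(-0.269221)·(+0.969233+0.246144i) = -0.260938-0.066267i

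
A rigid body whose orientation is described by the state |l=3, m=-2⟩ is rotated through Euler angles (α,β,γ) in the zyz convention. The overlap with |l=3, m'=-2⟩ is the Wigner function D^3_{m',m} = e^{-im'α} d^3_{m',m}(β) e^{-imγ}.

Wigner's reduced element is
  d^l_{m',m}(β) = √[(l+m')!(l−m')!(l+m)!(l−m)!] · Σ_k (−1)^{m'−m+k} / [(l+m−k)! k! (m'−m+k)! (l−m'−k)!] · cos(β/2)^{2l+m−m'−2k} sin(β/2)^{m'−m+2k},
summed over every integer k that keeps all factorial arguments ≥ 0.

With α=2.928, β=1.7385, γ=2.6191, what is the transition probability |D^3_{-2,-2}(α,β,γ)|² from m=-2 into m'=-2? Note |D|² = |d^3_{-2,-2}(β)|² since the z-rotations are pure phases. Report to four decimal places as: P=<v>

P=0.1883

D^3_{-2,-2}(2.928,1.7385,2.6191) = e^{-i·-2·2.928}·d^3_{-2,-2}(1.7385)·e^{-i·-2·2.6191}. Compute d first:
Half-angle: c=0.645400, s=0.763845. N=√(1·120·1·120)=120.000000
k: max(0,(-2)−(-2))=0 … min(3+(-2),3−(-2))=1
  k=0: (−1)^0·120.0000/(120)·0.6454^6·0.7638^0 = +0.072272
  k=1: (−1)^1·120.0000/(24)·0.6454^4·0.7638^2 = -0.506169
d^3_{-2,-2}(1.7385) = +0.072272 -0.506169 = -0.433896
|D^3_{-2,-2}|² = |d^3_{-2,-2}(β)|² = (-0.433896)² = 0.188266 (the z-rotation phases have unit modulus)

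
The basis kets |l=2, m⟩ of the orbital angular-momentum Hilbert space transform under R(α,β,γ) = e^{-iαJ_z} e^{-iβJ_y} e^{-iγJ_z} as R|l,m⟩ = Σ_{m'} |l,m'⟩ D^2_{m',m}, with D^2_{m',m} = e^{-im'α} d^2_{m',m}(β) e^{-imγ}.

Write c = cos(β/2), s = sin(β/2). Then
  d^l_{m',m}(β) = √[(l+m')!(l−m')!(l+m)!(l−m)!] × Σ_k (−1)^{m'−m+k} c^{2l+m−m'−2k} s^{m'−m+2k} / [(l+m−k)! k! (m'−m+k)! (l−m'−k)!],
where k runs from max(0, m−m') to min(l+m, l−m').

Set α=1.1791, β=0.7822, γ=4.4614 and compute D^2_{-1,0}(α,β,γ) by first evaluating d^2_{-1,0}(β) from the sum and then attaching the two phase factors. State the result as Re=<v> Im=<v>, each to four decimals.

D^2_{-1,0}(1.1791,0.7822,4.4614) = e^{-i·-1·1.1791}·d^2_{-1,0}(0.7822)·e^{-i·0·4.4614}. Compute d first:
With c≡cos(β/2)=0.924490 and s≡sin(β/2)=0.381206, N=[1·6·2·2]^{1/2}=4.898979
k∈{1,2} keeps every argument non-negative
  k=1: (−1)^0·4.8990/(2)·0.9245^3·0.3812^1 = +0.737806
  k=2: (−1)^1·4.8990/(2)·0.9245^1·0.3812^3 = -0.125446
d^2_{-1,0}(0.7822) = +0.737806 -0.125446 = +0.612360
D = (+0.381757+0.924263i)·(+0.612360)·(+1.000000+0.000000i) = +0.233773+0.565981i

Re=0.2338 Im=0.5660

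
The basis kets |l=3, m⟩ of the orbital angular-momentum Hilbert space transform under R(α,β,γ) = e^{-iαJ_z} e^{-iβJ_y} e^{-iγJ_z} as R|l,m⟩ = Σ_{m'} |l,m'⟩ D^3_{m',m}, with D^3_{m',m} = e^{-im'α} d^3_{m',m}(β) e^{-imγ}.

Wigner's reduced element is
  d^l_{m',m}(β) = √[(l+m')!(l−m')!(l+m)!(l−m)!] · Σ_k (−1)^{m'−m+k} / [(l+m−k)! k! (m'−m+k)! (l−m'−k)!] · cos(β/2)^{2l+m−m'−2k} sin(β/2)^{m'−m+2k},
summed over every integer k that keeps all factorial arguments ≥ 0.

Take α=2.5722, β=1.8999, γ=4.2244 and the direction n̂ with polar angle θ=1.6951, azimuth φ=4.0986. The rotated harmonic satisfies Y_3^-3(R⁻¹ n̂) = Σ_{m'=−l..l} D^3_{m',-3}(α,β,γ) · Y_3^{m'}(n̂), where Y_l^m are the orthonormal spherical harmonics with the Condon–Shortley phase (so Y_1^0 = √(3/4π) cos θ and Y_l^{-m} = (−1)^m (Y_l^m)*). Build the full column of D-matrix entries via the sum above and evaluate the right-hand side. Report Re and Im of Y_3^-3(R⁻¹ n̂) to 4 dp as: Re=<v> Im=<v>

Need the full column D^3_{m',-3} for m'=−3..3 at α=2.5722, β=1.8999, γ=4.2244.
cos(β/2)=0.581724, sin(β/2)=0.813386
d^3_{-3,-3}: single k=0 term ⇒ +0.038753;  D = +0.001184+0.038735i
d^3_{-2,-3}: single k=0 term ⇒ -0.132726;  D = -0.068107+0.113919i
d^3_{-1,-3}: single k=0 term ⇒ +0.293431;  D = -0.262595+0.130942i
d^3_{0,-3}: single k=0 term ⇒ -0.473758;  D = -0.471057-0.050515i
d^3_{1,-3}: single k=0 term ⇒ +0.573676;  D = -0.447435-0.359036i
d^3_{2,-3}: single k=0 term ⇒ -0.507314;  D = -0.162077-0.480727i
d^3_{3,-3}: single k=0 term ⇒ +0.289589;  D = +0.070020-0.280996i
Y_3^{m'}(θ=1.6951,φ=4.0986) and Σ D·Y over m':
  (+0.0012+0.0387i)·(+0.3928+0.1090i)  (-0.0681+0.1139i)·(+0.0420+0.1175i)  (-0.2626+0.1309i)·(+0.1705-0.2420i)  (-0.4711-0.0505i)·(+0.1352+0.0000i)  (-0.4474-0.3590i)·(-0.1705-0.2420i)  (-0.1621-0.4807i)·(+0.0420-0.1175i)  (+0.0700-0.2810i)·(-0.3928+0.1090i)
Y_3^-3(R⁻¹ n̂) = -0.167562+0.377534i

Re=-0.1676 Im=0.3775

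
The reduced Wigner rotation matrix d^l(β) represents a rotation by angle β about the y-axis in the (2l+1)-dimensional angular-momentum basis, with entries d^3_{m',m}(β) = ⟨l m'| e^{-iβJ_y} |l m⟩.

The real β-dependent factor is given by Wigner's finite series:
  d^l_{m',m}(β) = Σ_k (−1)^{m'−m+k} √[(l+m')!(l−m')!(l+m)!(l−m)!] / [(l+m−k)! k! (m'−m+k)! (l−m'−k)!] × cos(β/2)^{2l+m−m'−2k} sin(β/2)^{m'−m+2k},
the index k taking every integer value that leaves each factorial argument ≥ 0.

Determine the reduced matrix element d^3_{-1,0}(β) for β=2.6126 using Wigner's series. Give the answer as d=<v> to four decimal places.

d^3_{-1,0}(β=2.6126) via Wigner's sum:
With c≡cos(β/2)=0.261423 and s≡sin(β/2)=0.965224, N=[2·24·6·6]^{1/2}=41.569219
k: max(0,(0)−(-1))=1 … min(3+(0),3−(-1))=3
  k=1: (−1)^0·41.5692/(12)·0.2614^5·0.9652^1 = +0.004083
  k=2: (−1)^1·41.5692/(4)·0.2614^3·0.9652^3 = -0.166966
  k=3: (−1)^2·41.5692/(12)·0.2614^1·0.9652^5 = +0.758710
d^3_{-1,0}(2.6126) = +0.004083 -0.166966 +0.758710 = +0.595826

d=0.5958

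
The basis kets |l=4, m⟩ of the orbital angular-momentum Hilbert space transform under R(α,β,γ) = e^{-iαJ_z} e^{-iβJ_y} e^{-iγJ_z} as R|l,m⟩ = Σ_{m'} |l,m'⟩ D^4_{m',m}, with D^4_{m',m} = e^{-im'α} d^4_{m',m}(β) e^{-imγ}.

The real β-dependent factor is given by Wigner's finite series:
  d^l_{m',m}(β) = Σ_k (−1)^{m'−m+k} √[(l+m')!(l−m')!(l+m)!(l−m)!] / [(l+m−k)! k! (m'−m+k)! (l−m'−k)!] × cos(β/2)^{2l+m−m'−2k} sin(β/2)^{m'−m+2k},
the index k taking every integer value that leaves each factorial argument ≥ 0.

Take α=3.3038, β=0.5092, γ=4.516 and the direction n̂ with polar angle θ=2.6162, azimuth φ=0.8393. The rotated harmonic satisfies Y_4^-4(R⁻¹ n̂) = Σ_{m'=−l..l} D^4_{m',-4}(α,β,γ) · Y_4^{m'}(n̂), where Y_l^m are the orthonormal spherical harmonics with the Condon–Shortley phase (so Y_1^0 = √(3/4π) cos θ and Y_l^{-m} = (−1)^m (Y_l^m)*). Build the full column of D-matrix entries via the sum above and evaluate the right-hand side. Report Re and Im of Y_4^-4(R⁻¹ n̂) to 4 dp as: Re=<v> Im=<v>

Need the full column D^4_{m',-4} for m'=−4..4 at α=3.3038, β=0.5092, γ=4.516.
cos(β/2)=0.967764, sin(β/2)=0.251858
d^4_{-4,-4}: single k=0 term ⇒ +0.769407;  D = +0.762226-0.104871i
d^4_{-3,-4}: single k=0 term ⇒ -0.566354;  D = +0.541237-0.166792i
d^4_{-2,-4}: single k=0 term ⇒ +0.275746;  D = +0.246943-0.122699i
d^4_{-1,-4}: single k=0 term ⇒ -0.101487;  D = +0.082400-0.059244i
d^4_{0,-4}: single k=0 term ⇒ +0.029529;  D = +0.020877-0.020884i
d^4_{1,-4}: single k=0 term ⇒ -0.006874;  D = +0.004011-0.005582i
d^4_{2,-4}: single k=0 term ⇒ +0.001265;  D = +0.000562-0.001133i
d^4_{3,-4}: single k=0 term ⇒ -0.000176;  D = +0.000052-0.000168i
d^4_{4,-4}: single k=0 term ⇒ +0.000016;  D = +0.000002-0.000016i
Y_4^{m'}(θ=2.6162,φ=0.8393) and Σ D·Y over m':
  (+0.7622-0.1049i)·(-0.0274+0.0060i)  (+0.5412-0.1668i)·(+0.1109+0.0798i)  (+0.2469-0.1227i)·(-0.0384-0.3547i)  (+0.0824-0.0592i)·(-0.3070+0.3420i)  (+0.0209-0.0209i)·(+0.0161+0.0000i)  (+0.0040-0.0056i)·(+0.3070+0.3420i)  (+0.0006-0.0011i)·(-0.0384+0.3547i)  (+0.0001-0.0002i)·(-0.1109+0.0798i)  (+0.0000-0.0000i)·(-0.0274-0.0060i)
Y_4^-4(R⁻¹ n̂) = -0.001054-0.004784i

Re=-0.0011 Im=-0.0048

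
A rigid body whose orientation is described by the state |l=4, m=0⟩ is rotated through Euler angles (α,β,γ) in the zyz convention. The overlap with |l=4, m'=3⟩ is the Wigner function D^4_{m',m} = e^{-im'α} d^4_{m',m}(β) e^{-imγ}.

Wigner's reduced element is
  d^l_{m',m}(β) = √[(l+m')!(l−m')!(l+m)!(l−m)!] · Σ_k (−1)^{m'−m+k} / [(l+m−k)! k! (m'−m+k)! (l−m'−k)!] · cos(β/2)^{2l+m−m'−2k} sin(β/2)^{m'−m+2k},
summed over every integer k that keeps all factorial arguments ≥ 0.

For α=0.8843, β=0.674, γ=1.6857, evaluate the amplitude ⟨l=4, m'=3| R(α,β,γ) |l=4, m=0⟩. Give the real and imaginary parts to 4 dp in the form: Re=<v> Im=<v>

Re=0.2481 Im=0.1319

First d^4_{3,0}(β=0.674), then the phase factors e^{-i(3)α} and e^{-i(0)γ}:
c=cos(0.674/2)=0.943751, s=sin(0.674/2)=0.330657; N=√[5040·1·24·24]=1703.830978
k∈{0,1} keeps every argument non-negative
  k=0: (−1)^3·1703.8310/(144)·0.9438^5·0.3307^3 = -0.320247
  k=1: (−1)^4·1703.8310/(144)·0.9438^3·0.3307^5 = +0.039312
d^4_{3,0}(0.674) = -0.320247 +0.039312 = -0.280935
Attach z-rotation phases: D = e^{-i(3)(0.8843)}·(-0.280935)·e^{-i(0)(1.6857)} = +0.248051+0.131891i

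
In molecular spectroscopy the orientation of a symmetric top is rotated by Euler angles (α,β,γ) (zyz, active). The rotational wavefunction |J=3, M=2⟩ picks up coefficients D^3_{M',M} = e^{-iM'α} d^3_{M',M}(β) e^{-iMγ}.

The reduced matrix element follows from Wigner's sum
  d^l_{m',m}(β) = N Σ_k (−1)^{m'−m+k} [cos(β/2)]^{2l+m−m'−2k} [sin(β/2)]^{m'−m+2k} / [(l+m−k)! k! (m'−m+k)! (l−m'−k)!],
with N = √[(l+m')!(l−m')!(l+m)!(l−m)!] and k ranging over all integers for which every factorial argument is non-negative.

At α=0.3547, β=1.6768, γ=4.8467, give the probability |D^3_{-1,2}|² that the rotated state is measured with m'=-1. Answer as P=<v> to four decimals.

Split into d^3_{-1,2}(β=1.6768) × two z-phases.
c=cos(1.6768/2)=0.668653, s=sin(1.6768/2)=0.743574; N=√[2·24·120·1]=75.894664
Admissible k: 3..4 (factorial args all ≥0)
  k=3: (−1)^0·75.8947/(12)·0.6687^3·0.7436^3 = +0.777331
  k=4: (−1)^1·75.8947/(24)·0.6687^1·0.7436^5 = -0.480643
d^3_{-1,2}(1.6768) = +0.777331 -0.480643 = +0.296688
|D^3_{-1,2}|² = |d^3_{-1,2}(β)|² = (+0.296688)² = 0.088024 (the z-rotation phases have unit modulus)

P=0.0880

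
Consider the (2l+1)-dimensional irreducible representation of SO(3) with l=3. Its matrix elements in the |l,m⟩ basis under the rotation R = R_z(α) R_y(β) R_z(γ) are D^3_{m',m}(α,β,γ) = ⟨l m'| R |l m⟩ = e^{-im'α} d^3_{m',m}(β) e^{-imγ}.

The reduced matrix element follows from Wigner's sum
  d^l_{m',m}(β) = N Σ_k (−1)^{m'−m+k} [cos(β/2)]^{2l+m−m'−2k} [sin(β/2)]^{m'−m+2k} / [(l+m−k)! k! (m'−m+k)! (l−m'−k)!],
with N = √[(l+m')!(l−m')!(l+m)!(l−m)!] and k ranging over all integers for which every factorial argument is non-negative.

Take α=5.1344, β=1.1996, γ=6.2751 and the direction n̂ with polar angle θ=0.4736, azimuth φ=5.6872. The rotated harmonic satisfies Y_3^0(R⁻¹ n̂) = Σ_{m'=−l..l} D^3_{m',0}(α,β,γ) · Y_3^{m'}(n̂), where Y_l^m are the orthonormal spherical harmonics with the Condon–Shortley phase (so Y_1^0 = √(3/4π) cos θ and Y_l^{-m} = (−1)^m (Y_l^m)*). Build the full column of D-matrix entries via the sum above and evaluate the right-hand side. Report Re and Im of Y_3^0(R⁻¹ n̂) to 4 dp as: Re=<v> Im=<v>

Need the full column D^3_{m',0} for m'=−3..3 at α=5.1344, β=1.1996, γ=6.2751.
cos(β/2)=0.825449, sin(β/2)=0.564477
d^3_{-3,0}: single k=3 term ⇒ +0.452402;  D = -0.431555+0.135751i
d^3_{-2,0}: k∈[2..3] ⇒ +0.810240 -0.378902 = +0.431338;  D = -0.286608-0.322348i
d^3_{-1,0}: k∈[1..3] ⇒ +0.749354 -1.051288 +0.163875 = -0.138058;  D = -0.056548+0.125946i
d^3_{0,0}: k∈[0..3] ⇒ +0.316330 -1.331360 +0.622599 -0.032350 = -0.424782;  D = -0.424782+0.000000i
d^3_{1,0}: k∈[0..2] ⇒ -0.749354 +1.051288 -0.163875 = +0.138058;  D = +0.056548+0.125946i
d^3_{2,0}: k∈[0..1] ⇒ +0.810240 -0.378902 = +0.431338;  D = -0.286608+0.322348i
d^3_{3,0}: single k=0 term ⇒ -0.452402;  D = +0.431555+0.135751i
Y_3^{m'}(θ=0.4736,φ=5.6872) and Σ D·Y over m':
  (-0.4316+0.1358i)·(-0.0085+0.0387i)  (-0.2866-0.3223i)·(+0.0700+0.1758i)  (-0.0565+0.1259i)·(+0.3611+0.2449i)  (-0.4248+0.0000i)·(+0.3188+0.0000i)  (+0.0565+0.1259i)·(-0.3611+0.2449i)  (-0.2866+0.3223i)·(+0.0700-0.1758i)  (+0.4316+0.1358i)·(+0.0085+0.0387i)
Y_3^0(R⁻¹ n̂) = -0.167853+0.000000i

Re=-0.1679 Im=0.0000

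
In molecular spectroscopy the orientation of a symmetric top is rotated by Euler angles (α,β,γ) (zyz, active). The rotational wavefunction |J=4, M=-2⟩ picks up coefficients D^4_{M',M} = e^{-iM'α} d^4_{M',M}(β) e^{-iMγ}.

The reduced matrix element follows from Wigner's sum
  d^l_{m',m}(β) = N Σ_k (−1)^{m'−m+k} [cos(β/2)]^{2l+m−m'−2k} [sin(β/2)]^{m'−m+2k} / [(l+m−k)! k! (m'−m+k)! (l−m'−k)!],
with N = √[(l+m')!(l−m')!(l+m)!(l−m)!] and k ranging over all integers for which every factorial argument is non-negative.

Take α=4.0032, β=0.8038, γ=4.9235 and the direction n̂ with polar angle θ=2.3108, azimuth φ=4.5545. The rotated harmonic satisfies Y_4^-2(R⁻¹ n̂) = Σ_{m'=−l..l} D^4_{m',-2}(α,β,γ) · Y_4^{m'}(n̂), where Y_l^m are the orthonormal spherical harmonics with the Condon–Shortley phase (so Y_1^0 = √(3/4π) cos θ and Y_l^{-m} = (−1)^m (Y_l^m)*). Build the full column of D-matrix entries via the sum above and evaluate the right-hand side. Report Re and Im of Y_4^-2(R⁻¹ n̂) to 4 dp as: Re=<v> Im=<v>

Re=0.3111 Im=-0.1214

Need the full column D^4_{m',-2} for m'=−4..4 at α=4.0032, β=0.8038, γ=4.9235.
cos(β/2)=0.920319, sin(β/2)=0.391168
d^4_{-4,-2}: single k=2 term ⇒ +0.491968;  D = +0.367565+0.326999i
d^4_{-3,-2}: k∈[1..2] ⇒ +0.818459 -0.443575 = +0.374884;  D = -0.371496+0.050288i
d^4_{-2,-2}: k∈[0..2] ⇒ +0.514646 -1.115678 +0.251940 = -0.349091;  D = -0.189743+0.293023i
d^4_{-1,-2}: k∈[0..2] ⇒ -0.928046 +0.838278 -0.100959 = -0.190727;  D = -0.053984-0.182927i
d^4_{0,-2}: k∈[0..2] ⇒ +0.882021 -0.424909 +0.028786 = +0.485897;  D = -0.443226-0.199115i
d^4_{1,-2}: k∈[0..2] ⇒ -0.558852 +0.151439 -0.005472 = -0.412885;  D = -0.373666+0.175634i
d^4_{2,-2}: k∈[0..2] ⇒ +0.251940 -0.036411 +0.000548 = +0.216077;  D = -0.057594+0.208260i
d^4_{3,-2}: k∈[0..1] ⇒ -0.080134 +0.004826 = -0.075308;  D = +0.042011+0.062501i
d^4_{4,-2}: single k=0 term ⇒ +0.016056;  D = +0.015945+0.001880i
Y_4^{m'}(θ=2.3108,φ=4.5545) and Σ D·Y over m':
  (+0.3676+0.3270i)·(+0.1062+0.0777i)  (-0.3715+0.0503i)·(-0.1550+0.3025i)  (-0.1897+0.2930i)·(-0.3785-0.1237i)  (-0.0540-0.1829i)·(+0.0068-0.0425i)  (-0.4432-0.1991i)·(-0.3602+0.0000i)  (-0.3737+0.1756i)·(-0.0068-0.0425i)  (-0.0576+0.2083i)·(-0.3785+0.1237i)  (+0.0420+0.0625i)·(+0.1550+0.3025i)  (+0.0159+0.0019i)·(+0.1062-0.0777i)
Y_4^-2(R⁻¹ n̂) = +0.311056-0.121435i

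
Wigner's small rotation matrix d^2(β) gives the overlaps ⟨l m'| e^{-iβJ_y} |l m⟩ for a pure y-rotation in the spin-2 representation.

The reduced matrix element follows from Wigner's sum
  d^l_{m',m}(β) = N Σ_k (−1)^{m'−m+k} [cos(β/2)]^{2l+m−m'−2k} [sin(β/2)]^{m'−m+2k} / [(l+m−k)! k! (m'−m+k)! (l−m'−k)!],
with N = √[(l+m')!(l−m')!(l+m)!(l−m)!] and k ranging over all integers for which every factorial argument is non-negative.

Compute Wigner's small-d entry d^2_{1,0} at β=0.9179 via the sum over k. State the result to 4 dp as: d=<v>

d^2_{1,0}(β=0.9179) via Wigner's sum:
Half-angle: c=0.896518, s=0.443007. N=√(6·1·2·2)=4.898979
The bounds max(0,m−m')=0 and min(l+m,l−m')=1 give 2 terms
  k=0: (−1)^1·4.8990/(2)·0.8965^3·0.4430^1 = -0.781922
  k=1: (−1)^2·4.8990/(2)·0.8965^1·0.4430^3 = +0.190927
d^2_{1,0}(0.9179) = -0.781922 +0.190927 = -0.590995

d=-0.5910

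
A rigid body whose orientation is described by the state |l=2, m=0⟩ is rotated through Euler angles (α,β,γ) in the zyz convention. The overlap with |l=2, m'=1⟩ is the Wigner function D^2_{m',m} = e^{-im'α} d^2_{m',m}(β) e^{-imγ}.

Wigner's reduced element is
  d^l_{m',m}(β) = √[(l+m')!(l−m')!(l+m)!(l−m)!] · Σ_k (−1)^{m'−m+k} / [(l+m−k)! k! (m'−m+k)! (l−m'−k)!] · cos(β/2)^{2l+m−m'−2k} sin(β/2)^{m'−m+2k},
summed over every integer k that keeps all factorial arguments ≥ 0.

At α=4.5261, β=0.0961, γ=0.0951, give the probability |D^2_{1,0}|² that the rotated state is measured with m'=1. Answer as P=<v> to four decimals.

P=0.0137

Split into d^2_{1,0}(β=0.0961) × two z-phases.
With c≡cos(β/2)=0.998846 and s≡sin(β/2)=0.048032, N=[6·1·2·2]^{1/2}=4.898979
Admissible k: 0..1 (factorial args all ≥0)
  k=0: (−1)^1·4.8990/(2)·0.9988^3·0.0480^1 = -0.117246
  k=1: (−1)^2·4.8990/(2)·0.9988^1·0.0480^3 = +0.000271
d^2_{1,0}(0.0961) = -0.117246 +0.000271 = -0.116975
|D^2_{1,0}|² = |d^2_{1,0}(β)|² = (-0.116975)² = 0.013683 (the z-rotation phases have unit modulus)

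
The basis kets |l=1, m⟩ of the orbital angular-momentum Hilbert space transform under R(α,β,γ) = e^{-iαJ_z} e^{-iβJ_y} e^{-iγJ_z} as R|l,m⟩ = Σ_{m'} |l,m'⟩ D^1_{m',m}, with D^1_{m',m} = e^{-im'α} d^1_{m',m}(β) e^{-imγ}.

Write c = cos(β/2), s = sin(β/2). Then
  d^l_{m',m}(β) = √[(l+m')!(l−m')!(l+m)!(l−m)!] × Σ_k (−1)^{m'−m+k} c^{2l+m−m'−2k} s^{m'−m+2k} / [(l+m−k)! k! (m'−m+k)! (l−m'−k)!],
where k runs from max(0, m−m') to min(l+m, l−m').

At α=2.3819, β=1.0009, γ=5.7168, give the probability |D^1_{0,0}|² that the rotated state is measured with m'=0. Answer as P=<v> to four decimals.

Split into d^1_{0,0}(β=1.0009) × two z-phases.
c=cos(1.0009/2)=0.877367, s=sin(1.0009/2)=0.479820; N=√[1·1·1·1]=1.000000
The bounds max(0,m−m')=0 and min(l+m,l−m')=1 give 2 terms
  k=0: (−1)^0·1.0000/(1)·0.8774^2·0.4798^0 = +0.769772
  k=1: (−1)^1·1.0000/(1)·0.8774^0·0.4798^2 = -0.230228
d^1_{0,0}(1.0009) = +0.769772 -0.230228 = +0.539545
|D^1_{0,0}|² = |d^1_{0,0}(β)|² = (+0.539545)² = 0.291109 (the z-rotation phases have unit modulus)

P=0.2911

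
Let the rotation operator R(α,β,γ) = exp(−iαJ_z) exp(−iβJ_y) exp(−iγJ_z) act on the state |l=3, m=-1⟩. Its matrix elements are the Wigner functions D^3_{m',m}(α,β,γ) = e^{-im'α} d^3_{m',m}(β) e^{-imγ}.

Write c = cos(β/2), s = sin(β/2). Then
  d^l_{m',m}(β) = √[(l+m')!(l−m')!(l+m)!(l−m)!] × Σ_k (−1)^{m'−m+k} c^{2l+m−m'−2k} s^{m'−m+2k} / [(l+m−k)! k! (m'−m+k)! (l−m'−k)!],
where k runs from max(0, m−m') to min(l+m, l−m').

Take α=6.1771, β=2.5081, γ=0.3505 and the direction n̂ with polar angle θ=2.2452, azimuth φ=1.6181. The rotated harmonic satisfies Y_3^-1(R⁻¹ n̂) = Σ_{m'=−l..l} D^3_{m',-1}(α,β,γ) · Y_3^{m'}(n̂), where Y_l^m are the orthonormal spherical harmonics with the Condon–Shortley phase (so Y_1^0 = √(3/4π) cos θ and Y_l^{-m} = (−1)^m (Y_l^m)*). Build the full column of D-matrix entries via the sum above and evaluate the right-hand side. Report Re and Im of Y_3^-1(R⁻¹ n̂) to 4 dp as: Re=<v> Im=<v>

Need the full column D^3_{m',-1} for m'=−3..3 at α=6.1771, β=2.5081, γ=0.3505.
cos(β/2)=0.311476, sin(β/2)=0.950254
d^3_{-3,-1}: single k=2 term ⇒ +0.032917;  D = +0.032900+0.001061i
d^3_{-2,-1}: k∈[1..2] ⇒ +0.008810 -0.163993 = -0.155183;  D = -0.153701-0.021398i
d^3_{-1,-1}: k∈[0..2] ⇒ +0.000913 -0.067994 +0.474635 = +0.407555;  D = +0.395442+0.098624i
d^3_{0,-1}: k∈[0..2] ⇒ -0.009651 +0.269467 -0.836015 = -0.576198;  D = -0.541166-0.197848i
d^3_{1,-1}: k∈[0..2] ⇒ +0.050995 -0.632847 +0.736271 = +0.154420;  D = +0.138601+0.068081i
d^3_{2,-1}: k∈[0..1] ⇒ -0.163993 +0.763174 = +0.599181;  D = +0.506807+0.319631i
d^3_{3,-1}: single k=0 term ⇒ +0.306376;  D = +0.240381+0.189956i
Y_3^{m'}(θ=2.2452,φ=1.6181) and Σ D·Y over m':
  (+0.0329+0.0011i)·(+0.0281+0.1968i)  (-0.1537-0.0214i)·(+0.3876-0.0368i)  (+0.3954+0.0986i)·(-0.0113-0.2394i)  (-0.5412-0.1978i)·(+0.2448+0.0000i)  (+0.1386+0.0681i)·(+0.0113-0.2394i)  (+0.5068+0.3196i)·(+0.3876+0.0368i)  (+0.2404+0.1900i)·(-0.0281+0.1968i)
Y_3^-1(R⁻¹ n̂) = -0.014571+0.011719i

Re=-0.0146 Im=0.0117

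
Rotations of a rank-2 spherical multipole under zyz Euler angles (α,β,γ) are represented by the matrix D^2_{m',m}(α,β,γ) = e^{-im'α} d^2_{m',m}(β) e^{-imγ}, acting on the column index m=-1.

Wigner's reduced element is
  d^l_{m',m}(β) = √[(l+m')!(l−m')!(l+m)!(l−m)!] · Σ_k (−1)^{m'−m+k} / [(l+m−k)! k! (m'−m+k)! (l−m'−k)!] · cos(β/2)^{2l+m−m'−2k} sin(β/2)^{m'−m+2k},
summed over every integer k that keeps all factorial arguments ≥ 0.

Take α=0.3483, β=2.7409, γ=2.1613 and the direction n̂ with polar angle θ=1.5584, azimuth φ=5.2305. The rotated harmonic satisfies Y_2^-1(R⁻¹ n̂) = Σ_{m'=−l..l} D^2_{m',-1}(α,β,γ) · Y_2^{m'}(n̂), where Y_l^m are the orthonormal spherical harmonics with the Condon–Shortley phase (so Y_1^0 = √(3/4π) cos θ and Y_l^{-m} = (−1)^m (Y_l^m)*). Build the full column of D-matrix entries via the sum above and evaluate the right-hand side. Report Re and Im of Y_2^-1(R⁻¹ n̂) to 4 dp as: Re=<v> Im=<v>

Re=-0.0307 Im=-0.0287

Need the full column D^2_{m',-1} for m'=−2..2 at α=0.3483, β=2.7409, γ=2.1613.
cos(β/2)=0.199009, sin(β/2)=0.979998
d^2_{-2,-1}: single k=1 term ⇒ +0.015448;  D = -0.014830+0.004324i
d^2_{-1,-1}: k∈[0..1] ⇒ +0.001569 -0.114108 = -0.112539;  D = +0.090803-0.066483i
d^2_{0,-1}: k∈[0..1] ⇒ -0.018920 +0.458800 = +0.439880;  D = -0.244916+0.365391i
d^2_{1,-1}: k∈[0..1] ⇒ +0.114108 -0.922360 = -0.808252;  D = +0.193853-0.784660i
d^2_{2,-1}: single k=0 term ⇒ -0.374608;  D = -0.039670-0.372502i
Y_2^{m'}(θ=1.5584,φ=5.2305) and Σ D·Y over m':
  (-0.0148+0.0043i)·(-0.1968+0.3323i)  (+0.0908-0.0665i)·(+0.0047+0.0083i)  (-0.2449+0.3654i)·(-0.3152+0.0000i)  (+0.1939-0.7847i)·(-0.0047+0.0083i)  (-0.0397-0.3725i)·(-0.1968-0.3323i)
Y_2^-1(R⁻¹ n̂) = -0.030707-0.028714i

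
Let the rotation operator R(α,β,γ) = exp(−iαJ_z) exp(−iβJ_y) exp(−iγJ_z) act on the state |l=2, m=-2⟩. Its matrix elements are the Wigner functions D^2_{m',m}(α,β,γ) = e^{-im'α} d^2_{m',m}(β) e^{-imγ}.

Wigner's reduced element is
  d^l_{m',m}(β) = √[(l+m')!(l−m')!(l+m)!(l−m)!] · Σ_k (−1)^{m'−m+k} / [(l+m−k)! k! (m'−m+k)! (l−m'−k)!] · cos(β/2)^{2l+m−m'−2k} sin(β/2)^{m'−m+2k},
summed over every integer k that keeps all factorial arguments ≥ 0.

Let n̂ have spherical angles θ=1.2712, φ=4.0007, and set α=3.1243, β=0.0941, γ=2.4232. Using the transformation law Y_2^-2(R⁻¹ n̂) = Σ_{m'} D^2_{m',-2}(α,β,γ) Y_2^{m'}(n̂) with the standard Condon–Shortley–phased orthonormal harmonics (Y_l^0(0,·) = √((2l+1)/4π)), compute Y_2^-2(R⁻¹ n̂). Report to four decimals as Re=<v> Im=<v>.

Need the full column D^2_{m',-2} for m'=−2..2 at α=3.1243, β=0.0941, γ=2.4232.
cos(β/2)=0.998893, sin(β/2)=0.047033
d^2_{-2,-2}: single k=0 term ⇒ +0.995581;  D = +0.098823-0.990664i
d^2_{-1,-2}: single k=0 term ⇒ -0.093753;  D = +0.010918-0.093115i
d^2_{0,-2}: single k=0 term ⇒ +0.005406;  D = +0.000722-0.005358i
d^2_{1,-2}: single k=0 term ⇒ -0.000208;  D = +0.000031-0.000205i
d^2_{2,-2}: single k=0 term ⇒ +0.000005;  D = +0.000001-0.000005i
Y_2^{m'}(θ=1.2712,φ=4.0007) and Σ D·Y over m':
  (+0.0988-0.9907i)·(-0.0518-0.3488i)  (+0.0109-0.0931i)·(-0.1423+0.1650i)  (+0.0007-0.0054i)·(-0.2330+0.0000i)  (+0.0000-0.0002i)·(+0.1423+0.1650i)  (+0.0000-0.0000i)·(-0.0518+0.3488i)
Y_2^-2(R⁻¹ n̂) = -0.336986+0.033117i

Re=-0.3370 Im=0.0331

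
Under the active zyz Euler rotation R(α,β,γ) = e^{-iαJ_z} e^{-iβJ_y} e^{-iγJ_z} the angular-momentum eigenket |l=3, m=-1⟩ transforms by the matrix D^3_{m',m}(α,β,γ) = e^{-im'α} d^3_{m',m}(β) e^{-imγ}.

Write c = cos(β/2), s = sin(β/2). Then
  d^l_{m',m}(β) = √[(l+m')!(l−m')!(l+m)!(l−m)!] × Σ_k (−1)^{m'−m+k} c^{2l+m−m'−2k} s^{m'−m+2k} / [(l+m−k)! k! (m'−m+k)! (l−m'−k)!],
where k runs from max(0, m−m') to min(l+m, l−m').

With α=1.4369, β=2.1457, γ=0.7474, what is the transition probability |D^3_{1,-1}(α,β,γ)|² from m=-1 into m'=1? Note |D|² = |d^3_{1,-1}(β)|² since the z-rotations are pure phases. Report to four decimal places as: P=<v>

First d^3_{1,-1}(β=2.1457), then the phase factors e^{-i(1)α} and e^{-i(-1)γ}:
With c≡cos(β/2)=0.477622 and s≡sin(β/2)=0.878565, N=[24·2·2·24]^{1/2}=48.000000
Admissible k: 0..2 (factorial args all ≥0)
  k=0: (−1)^2·48.0000/(8)·0.4776^4·0.8786^2 = +0.241011
  k=1: (−1)^3·48.0000/(6)·0.4776^2·0.8786^4 = -1.087315
  k=2: (−1)^4·48.0000/(48)·0.4776^0·0.8786^6 = +0.459880
d^3_{1,-1}(2.1457) = +0.241011 -1.087315 +0.459880 = -0.386424
|D^3_{1,-1}|² = |d^3_{1,-1}(β)|² = (-0.386424)² = 0.149323 (the z-rotation phases have unit modulus)

P=0.1493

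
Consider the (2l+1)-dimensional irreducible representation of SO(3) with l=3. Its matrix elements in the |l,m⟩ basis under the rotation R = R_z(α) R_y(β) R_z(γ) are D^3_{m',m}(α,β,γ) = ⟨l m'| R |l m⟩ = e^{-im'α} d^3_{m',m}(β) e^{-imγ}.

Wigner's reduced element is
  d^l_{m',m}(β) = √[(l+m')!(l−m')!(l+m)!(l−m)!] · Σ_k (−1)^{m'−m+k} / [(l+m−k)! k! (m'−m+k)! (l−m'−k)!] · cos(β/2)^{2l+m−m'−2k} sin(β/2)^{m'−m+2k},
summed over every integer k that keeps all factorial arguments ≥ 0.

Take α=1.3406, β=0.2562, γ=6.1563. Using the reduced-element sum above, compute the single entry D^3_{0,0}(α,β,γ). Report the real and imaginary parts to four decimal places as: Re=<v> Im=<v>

D^3_{0,0}(1.3406,0.2562,6.1563) = e^{-i·0·1.3406}·d^3_{0,0}(0.2562)·e^{-i·0·6.1563}. Compute d first:
With c≡cos(β/2)=0.991806 and s≡sin(β/2)=0.127750, N=[6·6·6·6]^{1/2}=36.000000
The bounds max(0,m−m')=0 and min(l+m,l−m')=3 give 4 terms
  k=0: (−1)^0·36.0000/(36)·0.9918^6·0.1277^0 = +0.951835
  k=1: (−1)^1·36.0000/(4)·0.9918^4·0.1277^2 = -0.142125
  k=2: (−1)^2·36.0000/(4)·0.9918^2·0.1277^4 = +0.002358
  k=3: (−1)^3·36.0000/(36)·0.9918^0·0.1277^6 = -0.000004
d^3_{0,0}(0.2562) = +0.951835 -0.142125 +0.002358 -0.000004 = +0.812063
D = (+1.000000+0.000000i)·(+0.812063)·(+1.000000+0.000000i) = +0.812063+0.000000i

Re=0.8121 Im=0.0000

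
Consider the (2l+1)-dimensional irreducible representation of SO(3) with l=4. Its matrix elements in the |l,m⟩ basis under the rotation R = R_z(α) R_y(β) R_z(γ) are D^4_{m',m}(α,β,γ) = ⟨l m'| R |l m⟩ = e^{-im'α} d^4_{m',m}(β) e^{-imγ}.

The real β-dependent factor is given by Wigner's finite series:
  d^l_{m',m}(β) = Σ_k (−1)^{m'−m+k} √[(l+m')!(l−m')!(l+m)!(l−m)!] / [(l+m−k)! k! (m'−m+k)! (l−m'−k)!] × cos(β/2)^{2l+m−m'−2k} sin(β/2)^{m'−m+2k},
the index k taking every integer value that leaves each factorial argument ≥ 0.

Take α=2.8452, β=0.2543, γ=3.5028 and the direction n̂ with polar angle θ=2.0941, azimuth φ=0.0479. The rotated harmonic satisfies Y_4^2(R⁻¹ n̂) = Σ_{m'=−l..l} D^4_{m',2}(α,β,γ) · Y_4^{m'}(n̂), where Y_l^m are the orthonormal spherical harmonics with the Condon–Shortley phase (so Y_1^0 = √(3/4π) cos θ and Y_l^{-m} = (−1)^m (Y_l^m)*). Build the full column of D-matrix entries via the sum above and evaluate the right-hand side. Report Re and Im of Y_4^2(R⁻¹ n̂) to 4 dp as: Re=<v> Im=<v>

Re=0.4057 Im=0.0439

Need the full column D^4_{m',2} for m'=−4..4 at α=2.8452, β=0.2543, γ=3.5028.
cos(β/2)=0.991927, sin(β/2)=0.126808
d^4_{-4,2}: single k=6 term ⇒ +0.000022;  D = -0.000007-0.000020i
d^4_{-3,2}: k∈[5..6] ⇒ +0.000359 -0.000002 = +0.000357;  D = +0.000015+0.000357i
d^4_{-2,2}: k∈[4..6] ⇒ +0.003755 -0.000049 +0.000000 = +0.003706;  D = +0.000937-0.003585i
d^4_{-1,2}: k∈[3..5] ⇒ +0.027692 -0.000679 +0.000002 = +0.027015;  D = -0.014166+0.023003i
d^4_{0,2}: k∈[2..4] ⇒ +0.145309 -0.006333 +0.000039 = +0.139015;  D = +0.104290-0.091916i
d^4_{1,2}: k∈[1..3] ⇒ +0.508324 -0.041538 +0.000453 = +0.467239;  D = -0.425476+0.193087i
d^4_{2,2}: k∈[0..2] ⇒ +0.937214 -0.183802 +0.003755 = +0.757166;  D = +0.750814-0.097876i
d^4_{3,2}: k∈[0..1] ⇒ -0.448300 +0.021980 = -0.426320;  D = +0.420406+0.070765i
d^4_{4,2}: single k=0 term ⇒ +0.081049;  D = +0.072510+0.036211i
Y_4^{m'}(θ=2.0941,φ=0.0479) and Σ D·Y over m':
  (-0.0000-0.0000i)·(+0.2445-0.0474i)  (+0.0000+0.0004i)·(-0.4023+0.0582i)  (+0.0009-0.0036i)·(+0.1869-0.0180i)  (-0.0142+0.0230i)·(+0.2561-0.0123i)  (+0.1043-0.0919i)·(-0.2443+0.0000i)  (-0.4255+0.1931i)·(-0.2561-0.0123i)  (+0.7508-0.0979i)·(+0.1869+0.0180i)  (+0.4204+0.0708i)·(+0.4023+0.0582i)  (+0.0725+0.0362i)·(+0.2445+0.0474i)
Y_4^2(R⁻¹ n̂) = +0.405700+0.043893i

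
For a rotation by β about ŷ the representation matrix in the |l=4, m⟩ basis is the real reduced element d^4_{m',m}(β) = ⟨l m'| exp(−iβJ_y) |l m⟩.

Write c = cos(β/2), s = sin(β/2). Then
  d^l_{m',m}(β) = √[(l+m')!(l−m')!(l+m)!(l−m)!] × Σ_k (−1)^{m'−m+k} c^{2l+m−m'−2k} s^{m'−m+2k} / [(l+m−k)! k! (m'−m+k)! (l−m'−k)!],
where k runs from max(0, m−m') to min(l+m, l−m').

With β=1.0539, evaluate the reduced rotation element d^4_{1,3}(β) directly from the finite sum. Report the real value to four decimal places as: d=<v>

d^4_{1,3}(β=1.0539) via Wigner's sum:
With c≡cos(β/2)=0.864345 and s≡sin(β/2)=0.502899, N=[120·6·5040·1]^{1/2}=1904.940944
Admissible k: 2..3 (factorial args all ≥0)
  k=2: (−1)^0·1904.9409/(240)·0.8643^6·0.5029^2 = +0.837057
  k=3: (−1)^1·1904.9409/(144)·0.8643^4·0.5029^4 = -0.472272
d^4_{1,3}(1.0539) = +0.837057 -0.472272 = +0.364785

d=0.3648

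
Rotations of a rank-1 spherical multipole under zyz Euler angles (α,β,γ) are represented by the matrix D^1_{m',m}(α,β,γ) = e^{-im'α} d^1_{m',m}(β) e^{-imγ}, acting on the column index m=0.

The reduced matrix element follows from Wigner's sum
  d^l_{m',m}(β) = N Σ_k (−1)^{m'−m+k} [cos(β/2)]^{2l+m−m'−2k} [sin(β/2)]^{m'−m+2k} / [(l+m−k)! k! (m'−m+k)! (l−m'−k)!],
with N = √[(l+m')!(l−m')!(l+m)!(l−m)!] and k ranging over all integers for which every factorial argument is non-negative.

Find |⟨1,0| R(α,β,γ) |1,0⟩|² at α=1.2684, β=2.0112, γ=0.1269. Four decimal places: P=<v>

D^1_{0,0}(1.2684,2.0112,0.1269) = e^{-i·0·1.2684}·d^1_{0,0}(2.0112)·e^{-i·0·0.1269}. Compute d first:
With c≡cos(β/2)=0.535582 and s≡sin(β/2)=0.844483, N=[1·1·1·1]^{1/2}=1.000000
k∈{0,1} keeps every argument non-negative
  k=0: (−1)^0·1.0000/(1)·0.5356^2·0.8445^0 = +0.286848
  k=1: (−1)^1·1.0000/(1)·0.5356^0·0.8445^2 = -0.713152
d^1_{0,0}(2.0112) = +0.286848 -0.713152 = -0.426305
|D^1_{0,0}|² = |d^1_{0,0}(β)|² = (-0.426305)² = 0.181736 (the z-rotation phases have unit modulus)

P=0.1817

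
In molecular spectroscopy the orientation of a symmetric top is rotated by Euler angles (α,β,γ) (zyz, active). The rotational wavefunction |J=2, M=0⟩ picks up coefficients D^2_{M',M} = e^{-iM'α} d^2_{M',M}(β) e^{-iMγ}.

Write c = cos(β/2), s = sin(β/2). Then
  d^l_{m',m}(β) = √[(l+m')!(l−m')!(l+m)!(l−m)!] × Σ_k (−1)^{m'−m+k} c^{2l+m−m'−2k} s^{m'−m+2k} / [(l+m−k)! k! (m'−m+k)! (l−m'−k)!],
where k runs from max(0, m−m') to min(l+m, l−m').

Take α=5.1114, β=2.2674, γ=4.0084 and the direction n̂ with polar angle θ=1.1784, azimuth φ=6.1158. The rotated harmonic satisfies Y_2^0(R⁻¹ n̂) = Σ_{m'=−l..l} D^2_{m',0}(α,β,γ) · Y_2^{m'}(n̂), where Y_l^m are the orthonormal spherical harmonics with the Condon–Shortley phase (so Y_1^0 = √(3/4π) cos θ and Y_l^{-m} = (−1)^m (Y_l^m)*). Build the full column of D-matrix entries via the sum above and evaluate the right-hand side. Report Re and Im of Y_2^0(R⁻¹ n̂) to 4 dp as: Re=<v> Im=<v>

Need the full column D^2_{m',0} for m'=−2..2 at α=5.1114, β=2.2674, γ=4.0084.
cos(β/2)=0.423311, sin(β/2)=0.905985
d^2_{-2,0}: single k=2 term ⇒ +0.360276;  D = -0.251518-0.257949i
d^2_{-1,0}: k∈[1..2] ⇒ +0.168335 -0.771076 = -0.602741;  D = -0.234169+0.555393i
d^2_{0,0}: k∈[0..2] ⇒ +0.032110 -0.588328 +0.673726 = +0.117507;  D = +0.117507+0.000000i
d^2_{1,0}: k∈[0..1] ⇒ -0.168335 +0.771076 = +0.602741;  D = +0.234169+0.555393i
d^2_{2,0}: single k=0 term ⇒ +0.360276;  D = -0.251518+0.257949i
Y_2^{m'}(θ=1.1784,φ=6.1158) and Σ D·Y over m':
  (-0.2515-0.2579i)·(+0.3115+0.1084i)  (-0.2342+0.5554i)·(+0.2692+0.0455i)  (+0.1175+0.0000i)·(-0.1770+0.0000i)  (+0.2342+0.5554i)·(-0.2692+0.0455i)  (-0.2515+0.2579i)·(+0.3115-0.1084i)
Y_2^0(R⁻¹ n̂) = -0.298162+0.000000i

Re=-0.2982 Im=0.0000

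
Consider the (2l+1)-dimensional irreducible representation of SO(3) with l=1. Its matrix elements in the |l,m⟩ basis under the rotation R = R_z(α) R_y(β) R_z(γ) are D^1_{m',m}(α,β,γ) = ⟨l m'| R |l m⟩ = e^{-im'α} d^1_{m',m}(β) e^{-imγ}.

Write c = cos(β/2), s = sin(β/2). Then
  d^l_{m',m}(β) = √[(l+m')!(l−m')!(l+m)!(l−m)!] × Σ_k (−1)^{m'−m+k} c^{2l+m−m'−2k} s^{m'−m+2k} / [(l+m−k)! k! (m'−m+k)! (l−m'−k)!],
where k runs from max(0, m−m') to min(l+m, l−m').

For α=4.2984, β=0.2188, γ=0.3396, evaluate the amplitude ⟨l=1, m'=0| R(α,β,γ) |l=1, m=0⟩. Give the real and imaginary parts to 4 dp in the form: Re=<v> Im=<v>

Split into d^1_{0,0}(β=0.2188) × two z-phases.
With c≡cos(β/2)=0.994022 and s≡sin(β/2)=0.109182, N=[1·1·1·1]^{1/2}=1.000000
k∈{0,1} keeps every argument non-negative
  k=0: (−1)^0·1.0000/(1)·0.9940^2·0.1092^0 = +0.988079
  k=1: (−1)^1·1.0000/(1)·0.9940^0·0.1092^2 = -0.011921
d^1_{0,0}(0.2188) = +0.988079 -0.011921 = +0.976159
D = (+1.000000+0.000000i)·(+0.976159)·(+1.000000+0.000000i) = +0.976159+0.000000i

Re=0.9762 Im=0.0000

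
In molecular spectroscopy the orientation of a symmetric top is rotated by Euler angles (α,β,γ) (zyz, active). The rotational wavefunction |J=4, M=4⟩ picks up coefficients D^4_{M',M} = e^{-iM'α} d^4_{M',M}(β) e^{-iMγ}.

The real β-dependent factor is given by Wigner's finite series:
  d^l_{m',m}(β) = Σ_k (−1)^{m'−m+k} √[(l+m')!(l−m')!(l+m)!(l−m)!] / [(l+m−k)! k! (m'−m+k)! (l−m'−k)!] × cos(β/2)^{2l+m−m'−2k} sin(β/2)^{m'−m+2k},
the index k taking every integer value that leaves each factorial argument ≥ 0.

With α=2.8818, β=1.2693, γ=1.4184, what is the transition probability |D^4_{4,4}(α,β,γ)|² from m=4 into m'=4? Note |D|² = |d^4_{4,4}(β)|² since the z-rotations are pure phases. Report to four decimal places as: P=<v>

P=0.0313

Split into d^4_{4,4}(β=1.2693) × two z-phases.
With c≡cos(β/2)=0.805279 and s≡sin(β/2)=0.592896, N=[40320·1·40320·1]^{1/2}=40320.000000
k∈{0} keeps every argument non-negative
  k=0: (−1)^0·40320.0000/(40320)·0.8053^8·0.5929^0 = +0.176837
d^4_{4,4}(1.2693) = +0.176837
|D^4_{4,4}|² = |d^4_{4,4}(β)|² = (+0.176837)² = 0.031271 (the z-rotation phases have unit modulus)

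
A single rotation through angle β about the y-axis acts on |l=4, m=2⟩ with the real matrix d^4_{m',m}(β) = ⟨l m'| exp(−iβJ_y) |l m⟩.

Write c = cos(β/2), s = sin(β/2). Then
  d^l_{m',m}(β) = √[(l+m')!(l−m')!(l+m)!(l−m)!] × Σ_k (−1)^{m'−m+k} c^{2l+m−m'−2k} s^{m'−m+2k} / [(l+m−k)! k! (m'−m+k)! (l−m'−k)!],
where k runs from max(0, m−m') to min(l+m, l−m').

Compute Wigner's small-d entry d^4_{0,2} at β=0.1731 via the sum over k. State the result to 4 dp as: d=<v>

d^4_{0,2}(β=0.1731) via Wigner's sum:
Half-angle: c=0.996257, s=0.086442. N=√(24·24·720·2)=910.735966
The bounds max(0,m−m')=2 and min(l+m,l−m')=4 give 3 terms
  k=2: (−1)^0·910.7360/(96)·0.9963^6·0.0864^2 = +0.069310
  k=3: (−1)^1·910.7360/(36)·0.9963^4·0.0864^4 = -0.001391
  k=4: (−1)^2·910.7360/(96)·0.9963^2·0.0864^6 = +0.000004
d^4_{0,2}(0.1731) = +0.069310 -0.001391 +0.000004 = +0.067923

d=0.0679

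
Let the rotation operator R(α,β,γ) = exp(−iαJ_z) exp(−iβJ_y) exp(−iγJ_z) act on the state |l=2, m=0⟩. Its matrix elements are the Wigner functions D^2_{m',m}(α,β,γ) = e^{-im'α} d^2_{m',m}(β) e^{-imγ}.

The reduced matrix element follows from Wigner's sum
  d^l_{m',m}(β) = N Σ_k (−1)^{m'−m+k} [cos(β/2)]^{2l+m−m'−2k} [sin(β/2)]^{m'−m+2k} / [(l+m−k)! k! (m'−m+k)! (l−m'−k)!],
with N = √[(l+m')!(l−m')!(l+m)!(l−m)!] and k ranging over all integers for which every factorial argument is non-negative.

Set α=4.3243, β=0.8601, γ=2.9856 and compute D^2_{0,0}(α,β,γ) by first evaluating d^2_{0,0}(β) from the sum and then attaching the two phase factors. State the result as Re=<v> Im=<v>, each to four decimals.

D^2_{0,0}(4.3243,0.8601,2.9856) = e^{-i·0·4.3243}·d^2_{0,0}(0.8601)·e^{-i·0·2.9856}. Compute d first:
Half-angle: c=0.908945, s=0.416916. N=√(2·2·2·2)=4.000000
k∈{0,1,2} keeps every argument non-negative
  k=0: (−1)^0·4.0000/(4)·0.9089^4·0.4169^0 = +0.682575
  k=1: (−1)^1·4.0000/(1)·0.9089^2·0.4169^2 = -0.574424
  k=2: (−1)^2·4.0000/(4)·0.9089^0·0.4169^4 = +0.030213
d^2_{0,0}(0.8601) = +0.682575 -0.574424 +0.030213 = +0.138364
D = (+1.000000+0.000000i)·(+0.138364)·(+1.000000+0.000000i) = +0.138364+0.000000i

Re=0.1384 Im=0.0000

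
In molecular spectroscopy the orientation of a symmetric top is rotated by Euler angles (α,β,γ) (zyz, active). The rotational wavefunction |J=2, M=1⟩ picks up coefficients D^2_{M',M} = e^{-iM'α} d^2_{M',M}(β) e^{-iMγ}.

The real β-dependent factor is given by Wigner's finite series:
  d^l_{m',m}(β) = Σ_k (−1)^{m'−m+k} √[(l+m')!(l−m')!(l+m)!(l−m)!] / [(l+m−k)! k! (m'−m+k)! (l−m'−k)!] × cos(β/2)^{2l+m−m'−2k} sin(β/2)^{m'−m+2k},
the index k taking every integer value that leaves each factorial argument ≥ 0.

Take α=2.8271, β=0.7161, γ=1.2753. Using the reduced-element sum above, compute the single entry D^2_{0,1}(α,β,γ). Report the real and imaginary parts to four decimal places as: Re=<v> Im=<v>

First d^2_{0,1}(β=0.7161), then the phase factors e^{-i(0)α} and e^{-i(1)γ}:
c=cos(0.7161/2)=0.936582, s=sin(0.7161/2)=0.350449; N=√[2·2·6·1]=4.898979
The bounds max(0,m−m')=1 and min(l+m,l−m')=2 give 2 terms
  k=1: (−1)^0·4.8990/(2)·0.9366^3·0.3504^1 = +0.705241
  k=2: (−1)^1·4.8990/(2)·0.9366^1·0.3504^3 = -0.098740
d^2_{0,1}(0.7161) = +0.705241 -0.098740 = +0.606500
D = (+1.000000+0.000000i)·(+0.606500)·(+0.291215-0.956658i) = +0.176622-0.580213i

Re=0.1766 Im=-0.5802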